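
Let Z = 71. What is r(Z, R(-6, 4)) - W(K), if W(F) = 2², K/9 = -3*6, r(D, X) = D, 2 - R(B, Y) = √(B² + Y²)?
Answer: 67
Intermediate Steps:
R(B, Y) = 2 - √(B² + Y²)
K = -162 (K = 9*(-3*6) = 9*(-18) = -162)
W(F) = 4
r(Z, R(-6, 4)) - W(K) = 71 - 1*4 = 71 - 4 = 67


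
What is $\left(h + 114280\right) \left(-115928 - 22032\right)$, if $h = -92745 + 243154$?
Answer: $-36516494440$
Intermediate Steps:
$h = 150409$
$\left(h + 114280\right) \left(-115928 - 22032\right) = \left(150409 + 114280\right) \left(-115928 - 22032\right) = 264689 \left(-137960\right) = -36516494440$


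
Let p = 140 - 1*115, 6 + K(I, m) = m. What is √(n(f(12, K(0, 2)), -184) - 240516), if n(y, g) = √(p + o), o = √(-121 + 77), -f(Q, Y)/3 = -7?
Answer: √(-240516 + √(25 + 2*I*√11)) ≈ 0.0007 + 490.42*I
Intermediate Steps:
K(I, m) = -6 + m
f(Q, Y) = 21 (f(Q, Y) = -3*(-7) = 21)
o = 2*I*√11 (o = √(-44) = 2*I*√11 ≈ 6.6332*I)
p = 25 (p = 140 - 115 = 25)
n(y, g) = √(25 + 2*I*√11)
√(n(f(12, K(0, 2)), -184) - 240516) = √(√(25 + 2*I*√11) - 240516) = √(-240516 + √(25 + 2*I*√11))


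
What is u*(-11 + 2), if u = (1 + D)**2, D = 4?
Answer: -225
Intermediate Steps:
u = 25 (u = (1 + 4)**2 = 5**2 = 25)
u*(-11 + 2) = 25*(-11 + 2) = 25*(-9) = -225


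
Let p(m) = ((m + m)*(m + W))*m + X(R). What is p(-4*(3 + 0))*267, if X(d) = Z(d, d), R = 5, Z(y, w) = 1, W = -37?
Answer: -3767637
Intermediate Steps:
X(d) = 1
p(m) = 1 + 2*m²*(-37 + m) (p(m) = ((m + m)*(m - 37))*m + 1 = ((2*m)*(-37 + m))*m + 1 = (2*m*(-37 + m))*m + 1 = 2*m²*(-37 + m) + 1 = 1 + 2*m²*(-37 + m))
p(-4*(3 + 0))*267 = (1 - 74*16*(3 + 0)² + 2*(-4*(3 + 0))³)*267 = (1 - 74*(-4*3)² + 2*(-4*3)³)*267 = (1 - 74*(-12)² + 2*(-12)³)*267 = (1 - 74*144 + 2*(-1728))*267 = (1 - 10656 - 3456)*267 = -14111*267 = -3767637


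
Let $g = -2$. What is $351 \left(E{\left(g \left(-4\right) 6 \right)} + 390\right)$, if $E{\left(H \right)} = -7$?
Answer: $134433$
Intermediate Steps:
$351 \left(E{\left(g \left(-4\right) 6 \right)} + 390\right) = 351 \left(-7 + 390\right) = 351 \cdot 383 = 134433$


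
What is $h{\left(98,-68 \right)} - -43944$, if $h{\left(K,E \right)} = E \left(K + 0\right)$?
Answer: $37280$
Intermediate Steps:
$h{\left(K,E \right)} = E K$
$h{\left(98,-68 \right)} - -43944 = \left(-68\right) 98 - -43944 = -6664 + 43944 = 37280$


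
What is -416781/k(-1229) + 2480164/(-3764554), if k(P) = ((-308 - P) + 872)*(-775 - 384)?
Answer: -29385262177/64123530559 ≈ -0.45826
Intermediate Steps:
k(P) = -653676 + 1159*P (k(P) = (564 - P)*(-1159) = -653676 + 1159*P)
-416781/k(-1229) + 2480164/(-3764554) = -416781/(-653676 + 1159*(-1229)) + 2480164/(-3764554) = -416781/(-653676 - 1424411) + 2480164*(-1/3764554) = -416781/(-2078087) - 1240082/1882277 = -416781*(-1/2078087) - 1240082/1882277 = 416781/2078087 - 1240082/1882277 = -29385262177/64123530559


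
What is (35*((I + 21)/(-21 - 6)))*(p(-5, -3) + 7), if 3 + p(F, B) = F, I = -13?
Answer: 280/27 ≈ 10.370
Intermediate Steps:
p(F, B) = -3 + F
(35*((I + 21)/(-21 - 6)))*(p(-5, -3) + 7) = (35*((-13 + 21)/(-21 - 6)))*((-3 - 5) + 7) = (35*(8/(-27)))*(-8 + 7) = (35*(8*(-1/27)))*(-1) = (35*(-8/27))*(-1) = -280/27*(-1) = 280/27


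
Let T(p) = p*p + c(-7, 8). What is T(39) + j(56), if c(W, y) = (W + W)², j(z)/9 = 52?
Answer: 2185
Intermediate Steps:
j(z) = 468 (j(z) = 9*52 = 468)
c(W, y) = 4*W² (c(W, y) = (2*W)² = 4*W²)
T(p) = 196 + p² (T(p) = p*p + 4*(-7)² = p² + 4*49 = p² + 196 = 196 + p²)
T(39) + j(56) = (196 + 39²) + 468 = (196 + 1521) + 468 = 1717 + 468 = 2185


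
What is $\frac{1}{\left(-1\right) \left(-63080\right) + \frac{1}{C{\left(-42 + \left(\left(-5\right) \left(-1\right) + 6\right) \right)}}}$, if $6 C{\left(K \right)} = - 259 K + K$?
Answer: $\frac{1333}{84085641} \approx 1.5853 \cdot 10^{-5}$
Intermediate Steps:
$C{\left(K \right)} = - 43 K$ ($C{\left(K \right)} = \frac{- 259 K + K}{6} = \frac{\left(-258\right) K}{6} = - 43 K$)
$\frac{1}{\left(-1\right) \left(-63080\right) + \frac{1}{C{\left(-42 + \left(\left(-5\right) \left(-1\right) + 6\right) \right)}}} = \frac{1}{\left(-1\right) \left(-63080\right) + \frac{1}{\left(-43\right) \left(-42 + \left(\left(-5\right) \left(-1\right) + 6\right)\right)}} = \frac{1}{63080 + \frac{1}{\left(-43\right) \left(-42 + \left(5 + 6\right)\right)}} = \frac{1}{63080 + \frac{1}{\left(-43\right) \left(-42 + 11\right)}} = \frac{1}{63080 + \frac{1}{\left(-43\right) \left(-31\right)}} = \frac{1}{63080 + \frac{1}{1333}} = \frac{1}{\frac{84085641}{1333}} = \frac{1333}{84085641}$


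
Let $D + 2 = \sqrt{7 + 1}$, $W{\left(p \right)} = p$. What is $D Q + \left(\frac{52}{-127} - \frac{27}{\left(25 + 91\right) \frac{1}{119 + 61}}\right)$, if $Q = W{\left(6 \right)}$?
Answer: $- \frac{200009}{3683} + 12 \sqrt{2} \approx -37.335$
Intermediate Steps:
$D = -2 + 2 \sqrt{2}$ ($D = -2 + \sqrt{7 + 1} = -2 + \sqrt{8} = -2 + 2 \sqrt{2} \approx 0.82843$)
$Q = 6$
$D Q + \left(\frac{52}{-127} - \frac{27}{\left(25 + 91\right) \frac{1}{119 + 61}}\right) = \left(-2 + 2 \sqrt{2}\right) 6 + \left(\frac{52}{-127} - \frac{27}{\left(25 + 91\right) \frac{1}{119 + 61}}\right) = \left(-12 + 12 \sqrt{2}\right) + \left(52 \left(- \frac{1}{127}\right) - \frac{27}{116 \cdot \frac{1}{180}}\right) = \left(-12 + 12 \sqrt{2}\right) - \left(\frac{52}{127} + \frac{27}{116 \cdot \frac{1}{180}}\right) = \left(-12 + 12 \sqrt{2}\right) - \left(\frac{52}{127} + \frac{27}{\frac{29}{45}}\right) = \left(-12 + 12 \sqrt{2}\right) - \frac{155813}{3683} = - \frac{200009}{3683} + 12 \sqrt{2}$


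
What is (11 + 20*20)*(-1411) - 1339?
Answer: -581260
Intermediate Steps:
(11 + 20*20)*(-1411) - 1339 = (11 + 400)*(-1411) - 1339 = 411*(-1411) - 1339 = -579921 - 1339 = -581260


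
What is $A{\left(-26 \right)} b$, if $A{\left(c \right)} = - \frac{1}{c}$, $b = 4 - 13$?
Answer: $- \frac{9}{26} \approx -0.34615$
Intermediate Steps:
$b = -9$ ($b = 4 - 13 = -9$)
$A{\left(-26 \right)} b = - \frac{1}{-26} \left(-9\right) = \left(-1\right) \left(- \frac{1}{26}\right) \left(-9\right) = \frac{1}{26} \left(-9\right) = - \frac{9}{26}$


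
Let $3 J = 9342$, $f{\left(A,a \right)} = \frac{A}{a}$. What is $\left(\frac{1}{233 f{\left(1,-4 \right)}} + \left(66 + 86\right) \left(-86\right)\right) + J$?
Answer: $- \frac{2320218}{233} \approx -9958.0$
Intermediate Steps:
$J = 3114$ ($J = \frac{1}{3} \cdot 9342 = 3114$)
$\left(\frac{1}{233 f{\left(1,-4 \right)}} + \left(66 + 86\right) \left(-86\right)\right) + J = \left(\frac{1}{233 \cdot 1 \frac{1}{-4}} + \left(66 + 86\right) \left(-86\right)\right) + 3114 = \left(\frac{1}{233 \cdot 1 \left(- \frac{1}{4}\right)} + 152 \left(-86\right)\right) + 3114 = \left(\frac{1}{233 \left(- \frac{1}{4}\right)} - 13072\right) + 3114 = \left(\frac{1}{- \frac{233}{4}} - 13072\right) + 3114 = \left(- \frac{4}{233} - 13072\right) + 3114 = - \frac{3045780}{233} + 3114 = - \frac{2320218}{233}$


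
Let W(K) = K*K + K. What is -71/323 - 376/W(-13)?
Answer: -33131/12597 ≈ -2.6301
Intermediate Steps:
W(K) = K + K² (W(K) = K² + K = K + K²)
-71/323 - 376/W(-13) = -71/323 - 376*(-1/(13*(1 - 13))) = -71*1/323 - 376/((-13*(-12))) = -71/323 - 376/156 = -71/323 - 376*1/156 = -71/323 - 94/39 = -33131/12597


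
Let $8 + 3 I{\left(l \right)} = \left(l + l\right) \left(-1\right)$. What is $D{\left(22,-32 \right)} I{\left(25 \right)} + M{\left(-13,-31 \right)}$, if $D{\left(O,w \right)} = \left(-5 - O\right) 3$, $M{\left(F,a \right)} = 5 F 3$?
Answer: $1371$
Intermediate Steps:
$I{\left(l \right)} = - \frac{8}{3} - \frac{2 l}{3}$ ($I{\left(l \right)} = - \frac{8}{3} + \frac{\left(l + l\right) \left(-1\right)}{3} = - \frac{8}{3} + \frac{2 l \left(-1\right)}{3} = - \frac{8}{3} + \frac{\left(-2\right) l}{3} = - \frac{8}{3} - \frac{2 l}{3}$)
$M{\left(F,a \right)} = 15 F$
$D{\left(O,w \right)} = -15 - 3 O$
$D{\left(22,-32 \right)} I{\left(25 \right)} + M{\left(-13,-31 \right)} = \left(-15 - 66\right) \left(- \frac{8}{3} - \frac{50}{3}\right) + 15 \left(-13\right) = \left(-15 - 66\right) \left(- \frac{8}{3} - \frac{50}{3}\right) - 195 = \left(-81\right) \left(- \frac{58}{3}\right) - 195 = 1566 - 195 = 1371$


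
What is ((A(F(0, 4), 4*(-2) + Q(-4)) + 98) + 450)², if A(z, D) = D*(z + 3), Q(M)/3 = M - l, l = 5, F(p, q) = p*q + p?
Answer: 196249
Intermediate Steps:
F(p, q) = p + p*q
Q(M) = -15 + 3*M (Q(M) = 3*(M - 1*5) = 3*(M - 5) = 3*(-5 + M) = -15 + 3*M)
A(z, D) = D*(3 + z)
((A(F(0, 4), 4*(-2) + Q(-4)) + 98) + 450)² = (((4*(-2) + (-15 + 3*(-4)))*(3 + 0*(1 + 4)) + 98) + 450)² = (((-8 + (-15 - 12))*(3 + 0*5) + 98) + 450)² = (((-8 - 27)*(3 + 0) + 98) + 450)² = ((-35*3 + 98) + 450)² = ((-105 + 98) + 450)² = (-7 + 450)² = 443² = 196249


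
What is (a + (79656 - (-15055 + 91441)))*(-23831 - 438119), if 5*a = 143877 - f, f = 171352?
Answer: 1027838750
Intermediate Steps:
a = -5495 (a = (143877 - 1*171352)/5 = (143877 - 171352)/5 = (⅕)*(-27475) = -5495)
(a + (79656 - (-15055 + 91441)))*(-23831 - 438119) = (-5495 + (79656 - (-15055 + 91441)))*(-23831 - 438119) = (-5495 + (79656 - 1*76386))*(-461950) = (-5495 + (79656 - 76386))*(-461950) = (-5495 + 3270)*(-461950) = -2225*(-461950) = 1027838750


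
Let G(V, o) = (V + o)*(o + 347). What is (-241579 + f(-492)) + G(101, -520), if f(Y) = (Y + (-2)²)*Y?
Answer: 71004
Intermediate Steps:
G(V, o) = (347 + o)*(V + o) (G(V, o) = (V + o)*(347 + o) = (347 + o)*(V + o))
f(Y) = Y*(4 + Y) (f(Y) = (Y + 4)*Y = (4 + Y)*Y = Y*(4 + Y))
(-241579 + f(-492)) + G(101, -520) = (-241579 - 492*(4 - 492)) + ((-520)² + 347*101 + 347*(-520) + 101*(-520)) = (-241579 - 492*(-488)) + (270400 + 35047 - 180440 - 52520) = (-241579 + 240096) + 72487 = -1483 + 72487 = 71004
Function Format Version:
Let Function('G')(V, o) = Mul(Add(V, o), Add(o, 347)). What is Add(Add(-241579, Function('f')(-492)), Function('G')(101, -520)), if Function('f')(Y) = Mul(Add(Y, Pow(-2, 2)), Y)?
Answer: 71004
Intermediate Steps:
Function('G')(V, o) = Mul(Add(347, o), Add(V, o)) (Function('G')(V, o) = Mul(Add(V, o), Add(347, o)) = Mul(Add(347, o), Add(V, o)))
Function('f')(Y) = Mul(Y, Add(4, Y)) (Function('f')(Y) = Mul(Add(Y, 4), Y) = Mul(Add(4, Y), Y) = Mul(Y, Add(4, Y)))
Add(Add(-241579, Function('f')(-492)), Function('G')(101, -520)) = Add(Add(-241579, Mul(-492, Add(4, -492))), Add(Pow(-520, 2), Mul(347, 101), Mul(347, -520), Mul(101, -520))) = Add(Add(-241579, Mul(-492, -488)), Add(270400, 35047, -180440, -52520)) = Add(Add(-241579, 240096), 72487) = Add(-1483, 72487) = 71004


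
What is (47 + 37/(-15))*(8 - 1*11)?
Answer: -668/5 ≈ -133.60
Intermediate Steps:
(47 + 37/(-15))*(8 - 1*11) = (47 + 37*(-1/15))*(8 - 11) = (47 - 37/15)*(-3) = (668/15)*(-3) = -668/5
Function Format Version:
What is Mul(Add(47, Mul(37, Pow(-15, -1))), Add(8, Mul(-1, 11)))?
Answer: Rational(-668, 5) ≈ -133.60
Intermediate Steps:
Mul(Add(47, Mul(37, Pow(-15, -1))), Add(8, Mul(-1, 11))) = Mul(Add(47, Mul(37, Rational(-1, 15))), Add(8, -11)) = Mul(Add(47, Rational(-37, 15)), -3) = Mul(Rational(668, 15), -3) = Rational(-668, 5)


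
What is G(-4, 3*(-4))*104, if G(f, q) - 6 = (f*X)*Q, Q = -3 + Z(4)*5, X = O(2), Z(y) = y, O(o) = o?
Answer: -13520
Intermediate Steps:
X = 2
Q = 17 (Q = -3 + 4*5 = -3 + 20 = 17)
G(f, q) = 6 + 34*f (G(f, q) = 6 + (f*2)*17 = 6 + (2*f)*17 = 6 + 34*f)
G(-4, 3*(-4))*104 = (6 + 34*(-4))*104 = (6 - 136)*104 = -130*104 = -13520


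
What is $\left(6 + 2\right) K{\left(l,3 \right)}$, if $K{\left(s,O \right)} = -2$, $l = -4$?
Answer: $-16$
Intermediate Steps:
$\left(6 + 2\right) K{\left(l,3 \right)} = \left(6 + 2\right) \left(-2\right) = 8 \left(-2\right) = -16$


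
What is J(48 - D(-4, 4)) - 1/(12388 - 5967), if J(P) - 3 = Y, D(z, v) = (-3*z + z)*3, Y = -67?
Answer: -410945/6421 ≈ -64.000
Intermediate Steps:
D(z, v) = -6*z (D(z, v) = -2*z*3 = -6*z)
J(P) = -64 (J(P) = 3 - 67 = -64)
J(48 - D(-4, 4)) - 1/(12388 - 5967) = -64 - 1/(12388 - 5967) = -64 - 1/6421 = -410945/6421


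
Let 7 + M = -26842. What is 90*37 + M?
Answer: -23519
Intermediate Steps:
M = -26849 (M = -7 - 26842 = -26849)
90*37 + M = 90*37 - 26849 = 3330 - 26849 = -23519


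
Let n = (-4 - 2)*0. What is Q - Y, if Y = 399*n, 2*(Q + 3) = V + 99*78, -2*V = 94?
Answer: 7669/2 ≈ 3834.5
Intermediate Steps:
V = -47 (V = -½*94 = -47)
n = 0 (n = -6*0 = 0)
Q = 7669/2 (Q = -3 + (-47 + 99*78)/2 = -3 + (-47 + 7722)/2 = -3 + (½)*7675 = -3 + 7675/2 = 7669/2 ≈ 3834.5)
Y = 0 (Y = 399*0 = 0)
Q - Y = 7669/2 - 1*0 = 7669/2 + 0 = 7669/2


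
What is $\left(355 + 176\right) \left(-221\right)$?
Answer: $-117351$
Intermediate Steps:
$\left(355 + 176\right) \left(-221\right) = 531 \left(-221\right) = -117351$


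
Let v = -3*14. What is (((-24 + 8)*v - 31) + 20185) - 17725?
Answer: 3101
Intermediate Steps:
v = -42
(((-24 + 8)*v - 31) + 20185) - 17725 = (((-24 + 8)*(-42) - 31) + 20185) - 17725 = ((-16*(-42) - 31) + 20185) - 17725 = ((672 - 31) + 20185) - 17725 = (641 + 20185) - 17725 = 20826 - 17725 = 3101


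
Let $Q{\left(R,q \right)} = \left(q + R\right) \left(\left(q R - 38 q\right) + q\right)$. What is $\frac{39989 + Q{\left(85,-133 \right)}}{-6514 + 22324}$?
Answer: $\frac{346421}{15810} \approx 21.911$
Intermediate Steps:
$Q{\left(R,q \right)} = \left(R + q\right) \left(- 37 q + R q\right)$ ($Q{\left(R,q \right)} = \left(R + q\right) \left(\left(R q - 38 q\right) + q\right) = \left(R + q\right) \left(\left(- 38 q + R q\right) + q\right) = \left(R + q\right) \left(- 37 q + R q\right)$)
$\frac{39989 + Q{\left(85,-133 \right)}}{-6514 + 22324} = \frac{39989 - 133 \left(85^{2} - 3145 - -4921 + 85 \left(-133\right)\right)}{-6514 + 22324} = \frac{39989 - 133 \left(7225 - 3145 + 4921 - 11305\right)}{15810} = \left(39989 - -306432\right) \frac{1}{15810} = \left(39989 + 306432\right) \frac{1}{15810} = 346421 \cdot \frac{1}{15810} = \frac{346421}{15810}$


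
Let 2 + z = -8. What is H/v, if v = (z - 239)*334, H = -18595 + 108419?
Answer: -44912/41583 ≈ -1.0801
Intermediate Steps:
z = -10 (z = -2 - 8 = -10)
H = 89824
v = -83166 (v = (-10 - 239)*334 = -249*334 = -83166)
H/v = 89824/(-83166) = 89824*(-1/83166) = -44912/41583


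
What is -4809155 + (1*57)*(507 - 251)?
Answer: -4794563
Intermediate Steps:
-4809155 + (1*57)*(507 - 251) = -4809155 + 57*256 = -4809155 + 14592 = -4794563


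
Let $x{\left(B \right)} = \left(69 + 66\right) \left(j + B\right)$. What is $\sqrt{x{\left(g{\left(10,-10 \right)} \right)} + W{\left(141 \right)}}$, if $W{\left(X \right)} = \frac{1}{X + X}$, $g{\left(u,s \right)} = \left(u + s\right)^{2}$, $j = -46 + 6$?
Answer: $\frac{i \sqrt{429429318}}{282} \approx 73.485 i$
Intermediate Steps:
$j = -40$
$g{\left(u,s \right)} = \left(s + u\right)^{2}$
$x{\left(B \right)} = -5400 + 135 B$ ($x{\left(B \right)} = \left(69 + 66\right) \left(-40 + B\right) = 135 \left(-40 + B\right) = -5400 + 135 B$)
$W{\left(X \right)} = \frac{1}{2 X}$
$\sqrt{x{\left(g{\left(10,-10 \right)} \right)} + W{\left(141 \right)}} = \sqrt{\left(-5400 + 135 \left(-10 + 10\right)^{2}\right) + \frac{1}{2 \cdot 141}} = \sqrt{\left(-5400 + 135 \cdot 0^{2}\right) + \frac{1}{2} \cdot \frac{1}{141}} = \sqrt{\left(-5400 + 135 \cdot 0\right) + \frac{1}{282}} = \sqrt{\left(-5400 + 0\right) + \frac{1}{282}} = \sqrt{-5400 + \frac{1}{282}} = \sqrt{- \frac{1522799}{282}} = \frac{i \sqrt{429429318}}{282}$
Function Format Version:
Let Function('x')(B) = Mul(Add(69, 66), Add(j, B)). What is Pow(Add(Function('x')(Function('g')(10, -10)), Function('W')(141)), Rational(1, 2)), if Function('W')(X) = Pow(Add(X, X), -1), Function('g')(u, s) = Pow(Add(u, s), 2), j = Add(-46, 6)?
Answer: Mul(Rational(1, 282), I, Pow(429429318, Rational(1, 2))) ≈ Mul(73.485, I)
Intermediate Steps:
j = -40
Function('g')(u, s) = Pow(Add(s, u), 2)
Function('x')(B) = Add(-5400, Mul(135, B)) (Function('x')(B) = Mul(Add(69, 66), Add(-40, B)) = Mul(135, Add(-40, B)) = Add(-5400, Mul(135, B)))
Function('W')(X) = Mul(Rational(1, 2), Pow(X, -1)) (Function('W')(X) = Pow(Mul(2, X), -1) = Mul(Rational(1, 2), Pow(X, -1)))
Pow(Add(Function('x')(Function('g')(10, -10)), Function('W')(141)), Rational(1, 2)) = Pow(Add(Add(-5400, Mul(135, Pow(Add(-10, 10), 2))), Mul(Rational(1, 2), Pow(141, -1))), Rational(1, 2)) = Pow(Add(Add(-5400, Mul(135, Pow(0, 2))), Mul(Rational(1, 2), Rational(1, 141))), Rational(1, 2)) = Pow(Add(Add(-5400, Mul(135, 0)), Rational(1, 282)), Rational(1, 2)) = Pow(Add(Add(-5400, 0), Rational(1, 282)), Rational(1, 2)) = Pow(Add(-5400, Rational(1, 282)), Rational(1, 2)) = Pow(Rational(-1522799, 282), Rational(1, 2)) = Mul(Rational(1, 282), I, Pow(429429318, Rational(1, 2)))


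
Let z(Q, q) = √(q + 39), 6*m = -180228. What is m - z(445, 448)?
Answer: -30038 - √487 ≈ -30060.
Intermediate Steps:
m = -30038 (m = (⅙)*(-180228) = -30038)
z(Q, q) = √(39 + q)
m - z(445, 448) = -30038 - √(39 + 448) = -30038 - √487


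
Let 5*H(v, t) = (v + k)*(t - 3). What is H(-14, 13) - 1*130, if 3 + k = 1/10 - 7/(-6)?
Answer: -2422/15 ≈ -161.47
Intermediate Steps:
k = -26/15 (k = -3 + (1/10 - 7/(-6)) = -3 + (1*(⅒) - 7*(-⅙)) = -3 + (⅒ + 7/6) = -3 + 19/15 = -26/15 ≈ -1.7333)
H(v, t) = (-3 + t)*(-26/15 + v)/5 (H(v, t) = ((v - 26/15)*(t - 3))/5 = ((-26/15 + v)*(-3 + t))/5 = ((-3 + t)*(-26/15 + v))/5 = (-3 + t)*(-26/15 + v)/5)
H(-14, 13) - 1*130 = (26/25 - 26/75*13 - ⅗*(-14) + (⅕)*13*(-14)) - 1*130 = (26/25 - 338/75 + 42/5 - 182/5) - 130 = -472/15 - 130 = -2422/15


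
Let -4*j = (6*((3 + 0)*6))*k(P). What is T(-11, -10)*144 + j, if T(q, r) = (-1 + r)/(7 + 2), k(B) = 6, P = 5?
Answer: -338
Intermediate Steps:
T(q, r) = -1/9 + r/9 (T(q, r) = (-1 + r)/9 = (-1 + r)*(1/9) = -1/9 + r/9)
j = -162 (j = -6*((3 + 0)*6)*6/4 = -6*(3*6)*6/4 = -6*18*6/4 = -27*6 = -1/4*648 = -162)
T(-11, -10)*144 + j = (-1/9 + (1/9)*(-10))*144 - 162 = (-1/9 - 10/9)*144 - 162 = -11/9*144 - 162 = -176 - 162 = -338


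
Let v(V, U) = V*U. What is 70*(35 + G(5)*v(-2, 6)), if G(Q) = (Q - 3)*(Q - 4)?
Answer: 770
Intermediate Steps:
v(V, U) = U*V
G(Q) = (-4 + Q)*(-3 + Q) (G(Q) = (-3 + Q)*(-4 + Q) = (-4 + Q)*(-3 + Q))
70*(35 + G(5)*v(-2, 6)) = 70*(35 + (12 + 5² - 7*5)*(6*(-2))) = 70*(35 + (12 + 25 - 35)*(-12)) = 70*(35 + 2*(-12)) = 70*(35 - 24) = 70*11 = 770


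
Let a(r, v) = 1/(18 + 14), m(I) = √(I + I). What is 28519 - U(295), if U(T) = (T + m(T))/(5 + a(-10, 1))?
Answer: 4582119/161 - 32*√590/161 ≈ 28456.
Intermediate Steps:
m(I) = √2*√I (m(I) = √(2*I) = √2*√I)
a(r, v) = 1/32
U(T) = 32*T/161 + 32*√2*√T/161 (U(T) = (T + √2*√T)/(5 + 1/32) = (T + √2*√T)/(161/32) = (T + √2*√T)*(32/161) = 32*T/161 + 32*√2*√T/161)
28519 - U(295) = 28519 - ((32/161)*295 + 32*√2*√295/161) = 28519 - (9440/161 + 32*√590/161) = 28519 + (-9440/161 - 32*√590/161) = 4582119/161 - 32*√590/161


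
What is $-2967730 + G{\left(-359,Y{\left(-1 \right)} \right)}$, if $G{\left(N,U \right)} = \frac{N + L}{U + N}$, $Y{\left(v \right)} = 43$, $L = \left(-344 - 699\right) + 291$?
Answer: $- \frac{937801569}{316} \approx -2.9677 \cdot 10^{6}$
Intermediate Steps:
$L = -752$ ($L = -1043 + 291 = -752$)
$G{\left(N,U \right)} = \frac{-752 + N}{N + U}$ ($G{\left(N,U \right)} = \frac{N - 752}{U + N} = \frac{-752 + N}{N + U}$)
$-2967730 + G{\left(-359,Y{\left(-1 \right)} \right)} = -2967730 + \frac{-752 - 359}{-359 + 43} = -2967730 + \frac{1}{-316} \left(-1111\right) = -2967730 - - \frac{1111}{316} = -2967730 + \frac{1111}{316} = - \frac{937801569}{316}$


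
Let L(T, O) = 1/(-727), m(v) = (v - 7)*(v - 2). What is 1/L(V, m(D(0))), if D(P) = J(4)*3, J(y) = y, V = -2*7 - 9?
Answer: -727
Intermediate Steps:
V = -23 (V = -14 - 9 = -23)
D(P) = 12 (D(P) = 4*3 = 12)
m(v) = (-7 + v)*(-2 + v)
L(T, O) = -1/727
1/L(V, m(D(0))) = 1/(-1/727) = -727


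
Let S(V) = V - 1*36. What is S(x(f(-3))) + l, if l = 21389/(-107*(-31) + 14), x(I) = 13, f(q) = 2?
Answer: -55224/3331 ≈ -16.579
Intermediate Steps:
S(V) = -36 + V (S(V) = V - 36 = -36 + V)
l = 21389/3331 (l = 21389/(3317 + 14) = 21389/3331 ≈ 6.4212)
S(x(f(-3))) + l = (-36 + 13) + 21389/3331 = -23 + 21389/3331 = -55224/3331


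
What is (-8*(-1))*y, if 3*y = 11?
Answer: 88/3 ≈ 29.333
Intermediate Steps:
y = 11/3 (y = (⅓)*11 = 11/3 ≈ 3.6667)
(-8*(-1))*y = -8*(-1)*(11/3) = 8*(11/3) = 88/3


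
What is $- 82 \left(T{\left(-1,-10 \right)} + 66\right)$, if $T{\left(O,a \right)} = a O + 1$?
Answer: $-6314$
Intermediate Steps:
$T{\left(O,a \right)} = 1 + O a$ ($T{\left(O,a \right)} = O a + 1 = 1 + O a$)
$- 82 \left(T{\left(-1,-10 \right)} + 66\right) = - 82 \left(\left(1 - -10\right) + 66\right) = - 82 \left(\left(1 + 10\right) + 66\right) = - 82 \left(11 + 66\right) = \left(-82\right) 77 = -6314$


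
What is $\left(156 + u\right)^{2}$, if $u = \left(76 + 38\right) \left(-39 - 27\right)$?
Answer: $54287424$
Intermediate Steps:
$u = -7524$ ($u = 114 \left(-66\right) = -7524$)
$\left(156 + u\right)^{2} = \left(156 - 7524\right)^{2} = \left(-7368\right)^{2} = 54287424$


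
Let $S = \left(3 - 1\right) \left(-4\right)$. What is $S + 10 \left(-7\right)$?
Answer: $-78$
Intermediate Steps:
$S = -8$ ($S = 2 \left(-4\right) = -8$)
$S + 10 \left(-7\right) = -8 + 10 \left(-7\right) = -8 - 70 = -78$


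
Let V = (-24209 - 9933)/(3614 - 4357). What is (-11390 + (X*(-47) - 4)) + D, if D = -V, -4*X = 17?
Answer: -33405879/2972 ≈ -11240.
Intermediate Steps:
X = -17/4 (X = -¼*17 = -17/4 ≈ -4.2500)
V = 34142/743 (V = -34142/(-743) = -34142*(-1/743) = 34142/743 ≈ 45.952)
D = -34142/743 (D = -1*34142/743 = -34142/743 ≈ -45.952)
(-11390 + (X*(-47) - 4)) + D = (-11390 + (-17/4*(-47) - 4)) - 34142/743 = (-11390 + (799/4 - 4)) - 34142/743 = (-11390 + 783/4) - 34142/743 = -44777/4 - 34142/743 = -33405879/2972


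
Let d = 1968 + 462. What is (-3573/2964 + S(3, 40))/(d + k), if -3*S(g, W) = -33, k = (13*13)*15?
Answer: 9677/4905420 ≈ 0.0019727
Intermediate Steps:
k = 2535 (k = 169*15 = 2535)
S(g, W) = 11 (S(g, W) = -⅓*(-33) = 11)
d = 2430
(-3573/2964 + S(3, 40))/(d + k) = (-3573/2964 + 11)/(2430 + 2535) = (-3573*1/2964 + 11)/4965 = (-1191/988 + 11)*(1/4965) = (9677/988)*(1/4965) = 9677/4905420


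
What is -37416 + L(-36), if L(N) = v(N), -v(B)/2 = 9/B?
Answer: -74831/2 ≈ -37416.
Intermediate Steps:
v(B) = -18/B
L(N) = -18/N
-37416 + L(-36) = -37416 - 18/(-36) = -37416 - 18*(-1/36) = -37416 + ½ = -74831/2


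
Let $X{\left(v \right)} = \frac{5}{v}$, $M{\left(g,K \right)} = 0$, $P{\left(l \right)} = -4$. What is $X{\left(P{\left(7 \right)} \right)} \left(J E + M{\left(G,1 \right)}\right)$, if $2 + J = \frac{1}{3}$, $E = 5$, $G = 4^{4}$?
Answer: $\frac{125}{12} \approx 10.417$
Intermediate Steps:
$G = 256$
$J = - \frac{5}{3}$ ($J = -2 + \frac{1}{3} = - \frac{5}{3} \approx -1.6667$)
$X{\left(P{\left(7 \right)} \right)} \left(J E + M{\left(G,1 \right)}\right) = \frac{5}{-4} \left(\left(- \frac{5}{3}\right) 5 + 0\right) = 5 \left(- \frac{1}{4}\right) \left(- \frac{25}{3} + 0\right) = \left(- \frac{5}{4}\right) \left(- \frac{25}{3}\right) = \frac{125}{12}$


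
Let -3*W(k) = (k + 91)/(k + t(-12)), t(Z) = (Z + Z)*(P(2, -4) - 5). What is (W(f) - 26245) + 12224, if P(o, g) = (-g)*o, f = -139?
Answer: -2958447/211 ≈ -14021.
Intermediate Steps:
P(o, g) = -g*o
t(Z) = 6*Z (t(Z) = (Z + Z)*(-1*(-4)*2 - 5) = (2*Z)*(8 - 5) = (2*Z)*3 = 6*Z)
W(k) = -(91 + k)/(3*(-72 + k)) (W(k) = -(k + 91)/(3*(k + 6*(-12))) = -(91 + k)/(3*(k - 72)) = -(91 + k)/(3*(-72 + k)))
(W(f) - 26245) + 12224 = ((-91 - 1*(-139))/(3*(-72 - 139)) - 26245) + 12224 = ((⅓)*(-91 + 139)/(-211) - 26245) + 12224 = ((⅓)*(-1/211)*48 - 26245) + 12224 = (-16/211 - 26245) + 12224 = -5537711/211 + 12224 = -2958447/211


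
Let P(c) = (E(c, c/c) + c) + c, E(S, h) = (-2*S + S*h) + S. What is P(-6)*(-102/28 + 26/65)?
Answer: 1362/35 ≈ 38.914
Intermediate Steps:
E(S, h) = -S + S*h
P(c) = 2*c (P(c) = (c*(-1 + c/c) + c) + c = (c*(-1 + 1) + c) + c = (c*0 + c) + c = (0 + c) + c = c + c = 2*c)
P(-6)*(-102/28 + 26/65) = (2*(-6))*(-102/28 + 26/65) = -12*(-102*1/28 + 26*(1/65)) = -12*(-51/14 + 2/5) = -12*(-227/70) = 1362/35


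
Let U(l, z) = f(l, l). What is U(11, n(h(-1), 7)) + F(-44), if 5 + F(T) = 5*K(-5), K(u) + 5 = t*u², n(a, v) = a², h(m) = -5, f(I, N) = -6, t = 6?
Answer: 714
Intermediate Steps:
U(l, z) = -6
K(u) = -5 + 6*u²
F(T) = 720 (F(T) = -5 + 5*(-5 + 6*(-5)²) = -5 + 5*(-5 + 6*25) = -5 + 5*(-5 + 150) = -5 + 5*145 = -5 + 725 = 720)
U(11, n(h(-1), 7)) + F(-44) = -6 + 720 = 714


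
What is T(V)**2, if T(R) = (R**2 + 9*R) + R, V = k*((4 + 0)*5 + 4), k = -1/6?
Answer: 576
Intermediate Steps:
k = -1/6 (k = -1*1/6 = -1/6 ≈ -0.16667)
V = -4 (V = -((4 + 0)*5 + 4)/6 = -(4*5 + 4)/6 = -(20 + 4)/6 = -1/6*24 = -4)
T(R) = R**2 + 10*R
T(V)**2 = (-4*(10 - 4))**2 = (-4*6)**2 = (-24)**2 = 576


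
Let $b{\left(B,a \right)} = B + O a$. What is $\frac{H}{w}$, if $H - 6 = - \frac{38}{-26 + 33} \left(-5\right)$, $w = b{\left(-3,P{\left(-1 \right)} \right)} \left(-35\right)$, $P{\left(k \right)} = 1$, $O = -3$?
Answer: $\frac{116}{735} \approx 0.15782$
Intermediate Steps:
$b{\left(B,a \right)} = B - 3 a$
$w = 210$ ($w = \left(-3 - 3\right) \left(-35\right) = \left(-6\right) \left(-35\right) = 210$)
$H = \frac{232}{7}$ ($H = 6 + - \frac{38}{-26 + 33} \left(-5\right) = 6 + - \frac{38}{7} \left(-5\right) = 6 + \left(-38\right) \frac{1}{7} \left(-5\right) = 6 - - \frac{190}{7} = 6 + \frac{190}{7} = \frac{232}{7} \approx 33.143$)
$\frac{H}{w} = \frac{232}{7 \cdot 210} = \frac{232}{7} \cdot \frac{1}{210} = \frac{116}{735}$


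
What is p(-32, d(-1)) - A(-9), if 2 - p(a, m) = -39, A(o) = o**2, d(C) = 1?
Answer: -40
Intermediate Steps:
p(a, m) = 41 (p(a, m) = 2 - 1*(-39) = 2 + 39 = 41)
p(-32, d(-1)) - A(-9) = 41 - 1*(-9)**2 = 41 - 1*81 = 41 - 81 = -40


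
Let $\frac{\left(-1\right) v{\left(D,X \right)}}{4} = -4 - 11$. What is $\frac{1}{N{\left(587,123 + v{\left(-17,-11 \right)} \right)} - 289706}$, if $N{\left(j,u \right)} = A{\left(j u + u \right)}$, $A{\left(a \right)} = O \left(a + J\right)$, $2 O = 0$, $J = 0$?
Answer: $- \frac{1}{289706} \approx -3.4518 \cdot 10^{-6}$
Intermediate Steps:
$O = 0$ ($O = \frac{1}{2} \cdot 0 = 0$)
$v{\left(D,X \right)} = 60$ ($v{\left(D,X \right)} = - 4 \left(-4 - 11\right) = \left(-4\right) \left(-15\right) = 60$)
$A{\left(a \right)} = 0$ ($A{\left(a \right)} = 0 \left(a + 0\right) = 0 a = 0$)
$N{\left(j,u \right)} = 0$
$\frac{1}{N{\left(587,123 + v{\left(-17,-11 \right)} \right)} - 289706} = \frac{1}{0 - 289706} = \frac{1}{-289706} = - \frac{1}{289706}$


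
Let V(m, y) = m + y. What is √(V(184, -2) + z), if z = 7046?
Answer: 2*√1807 ≈ 85.018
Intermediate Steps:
√(V(184, -2) + z) = √((184 - 2) + 7046) = √(182 + 7046) = √7228 = 2*√1807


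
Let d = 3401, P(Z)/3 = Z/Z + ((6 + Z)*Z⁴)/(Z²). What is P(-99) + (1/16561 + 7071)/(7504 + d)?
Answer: -493839972874748/180597705 ≈ -2.7345e+6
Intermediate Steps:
P(Z) = 3 + 3*Z²*(6 + Z) (P(Z) = 3*(Z/Z + ((6 + Z)*Z⁴)/(Z²)) = 3*(1 + (Z⁴*(6 + Z))/Z²) = 3*(1 + Z²*(6 + Z)) = 3 + 3*Z²*(6 + Z))
P(-99) + (1/16561 + 7071)/(7504 + d) = (3 + 3*(-99)³ + 18*(-99)²) + (1/16561 + 7071)/(7504 + 3401) = (3 + 3*(-970299) + 18*9801) + (1/16561 + 7071)/10905 = (3 - 2910897 + 176418) + (117102832/16561)*(1/10905) = -2734476 + 117102832/180597705 = -493839972874748/180597705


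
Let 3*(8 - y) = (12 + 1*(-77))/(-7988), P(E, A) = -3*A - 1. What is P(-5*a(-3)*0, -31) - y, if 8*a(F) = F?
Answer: 2013041/23964 ≈ 84.003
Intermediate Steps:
a(F) = F/8
P(E, A) = -1 - 3*A
y = 191647/23964 (y = 8 - (12 + 1*(-77))/(3*(-7988)) = 8 - (12 - 77)*(-1)/(3*7988) = 8 - (-65)*(-1)/(3*7988) = 8 - ⅓*65/7988 = 8 - 65/23964 = 191647/23964 ≈ 7.9973)
P(-5*a(-3)*0, -31) - y = (-1 - 3*(-31)) - 1*191647/23964 = (-1 + 93) - 191647/23964 = 92 - 191647/23964 = 2013041/23964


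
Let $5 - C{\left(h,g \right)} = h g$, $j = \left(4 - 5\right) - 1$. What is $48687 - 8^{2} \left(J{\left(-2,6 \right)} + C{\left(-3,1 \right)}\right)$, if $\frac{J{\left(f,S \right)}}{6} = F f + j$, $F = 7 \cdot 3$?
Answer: $65071$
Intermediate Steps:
$j = -2$ ($j = -1 - 1 = -2$)
$F = 21$
$C{\left(h,g \right)} = 5 - g h$ ($C{\left(h,g \right)} = 5 - h g = 5 - g h$)
$J{\left(f,S \right)} = -12 + 126 f$ ($J{\left(f,S \right)} = 6 \left(21 f - 2\right) = 6 \left(-2 + 21 f\right) = -12 + 126 f$)
$48687 - 8^{2} \left(J{\left(-2,6 \right)} + C{\left(-3,1 \right)}\right) = 48687 - 8^{2} \left(\left(-12 + 126 \left(-2\right)\right) + \left(5 - 1 \left(-3\right)\right)\right) = 48687 - 64 \left(\left(-12 - 252\right) + \left(5 + 3\right)\right) = 48687 - 64 \left(-264 + 8\right) = 48687 - 64 \left(-256\right) = 48687 - -16384 = 48687 + 16384 = 65071$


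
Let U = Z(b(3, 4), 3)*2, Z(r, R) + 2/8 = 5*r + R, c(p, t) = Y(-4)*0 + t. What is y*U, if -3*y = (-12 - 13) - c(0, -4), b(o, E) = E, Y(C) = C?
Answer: 637/2 ≈ 318.50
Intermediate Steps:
c(p, t) = t (c(p, t) = -4*0 + t = 0 + t = t)
Z(r, R) = -¼ + R + 5*r (Z(r, R) = -¼ + (5*r + R) = -¼ + (R + 5*r) = -¼ + R + 5*r)
y = 7 (y = -((-12 - 13) - 1*(-4))/3 = -(-25 + 4)/3 = -⅓*(-21) = 7)
U = 91/2 (U = (-¼ + 3 + 5*4)*2 = (-¼ + 3 + 20)*2 = (91/4)*2 = 91/2 ≈ 45.500)
y*U = 7*(91/2) = 637/2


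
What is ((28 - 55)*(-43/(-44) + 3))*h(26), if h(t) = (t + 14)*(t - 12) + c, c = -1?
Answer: -2641275/44 ≈ -60029.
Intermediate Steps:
h(t) = -1 + (-12 + t)*(14 + t) (h(t) = (t + 14)*(t - 12) - 1 = (14 + t)*(-12 + t) - 1 = (-12 + t)*(14 + t) - 1 = -1 + (-12 + t)*(14 + t))
((28 - 55)*(-43/(-44) + 3))*h(26) = ((28 - 55)*(-43/(-44) + 3))*(-169 + 26**2 + 2*26) = (-27*(-43*(-1/44) + 3))*(-169 + 676 + 52) = -27*(43/44 + 3)*559 = -27*175/44*559 = -4725/44*559 = -2641275/44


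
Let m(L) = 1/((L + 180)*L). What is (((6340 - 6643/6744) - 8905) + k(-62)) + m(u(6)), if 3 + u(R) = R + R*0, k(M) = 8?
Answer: -3156940085/1234152 ≈ -2558.0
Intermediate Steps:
u(R) = -3 + R (u(R) = -3 + (R + R*0) = -3 + (R + 0) = -3 + R)
m(L) = 1/(L*(180 + L)) (m(L) = 1/((180 + L)*L) = 1/(L*(180 + L)))
(((6340 - 6643/6744) - 8905) + k(-62)) + m(u(6)) = (((6340 - 6643/6744) - 8905) + 8) + 1/((-3 + 6)*(180 + (-3 + 6))) = (((6340 - 6643*1/6744) - 8905) + 8) + 1/(3*(180 + 3)) = (((6340 - 6643/6744) - 8905) + 8) + (⅓)/183 = ((42750317/6744 - 8905) + 8) + (⅓)*(1/183) = (-17305003/6744 + 8) + 1/549 = -17251051/6744 + 1/549 = -3156940085/1234152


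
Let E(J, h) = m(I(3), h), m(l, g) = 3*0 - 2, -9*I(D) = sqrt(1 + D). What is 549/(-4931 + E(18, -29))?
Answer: -549/4933 ≈ -0.11129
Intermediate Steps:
I(D) = -sqrt(1 + D)/9
m(l, g) = -2 (m(l, g) = 0 - 2 = -2)
E(J, h) = -2
549/(-4931 + E(18, -29)) = 549/(-4931 - 2) = 549/(-4933) = -1/4933*549 = -549/4933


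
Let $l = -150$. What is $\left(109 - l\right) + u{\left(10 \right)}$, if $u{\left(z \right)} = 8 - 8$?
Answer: $259$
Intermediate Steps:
$u{\left(z \right)} = 0$ ($u{\left(z \right)} = 8 - 8 = 0$)
$\left(109 - l\right) + u{\left(10 \right)} = \left(109 - -150\right) + 0 = \left(109 + 150\right) + 0 = 259 + 0 = 259$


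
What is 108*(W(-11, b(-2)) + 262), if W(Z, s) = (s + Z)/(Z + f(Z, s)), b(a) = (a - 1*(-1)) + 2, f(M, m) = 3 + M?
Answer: 538704/19 ≈ 28353.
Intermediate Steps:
b(a) = 3 + a (b(a) = (a + 1) + 2 = (1 + a) + 2 = 3 + a)
W(Z, s) = (Z + s)/(3 + 2*Z) (W(Z, s) = (s + Z)/(Z + (3 + Z)) = (Z + s)/(3 + 2*Z))
108*(W(-11, b(-2)) + 262) = 108*((-11 + (3 - 2))/(3 + 2*(-11)) + 262) = 108*((-11 + 1)/(3 - 22) + 262) = 108*(-10/(-19) + 262) = 108*(-1/19*(-10) + 262) = 108*(10/19 + 262) = 108*(4988/19) = 538704/19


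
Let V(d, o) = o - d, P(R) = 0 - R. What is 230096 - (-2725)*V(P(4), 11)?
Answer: 270971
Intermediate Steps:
P(R) = -R
230096 - (-2725)*V(P(4), 11) = 230096 - (-2725)*(11 - (-1)*4) = 230096 - (-2725)*(11 - 1*(-4)) = 230096 - (-2725)*(11 + 4) = 230096 - (-2725)*15 = 230096 - 1*(-40875) = 230096 + 40875 = 270971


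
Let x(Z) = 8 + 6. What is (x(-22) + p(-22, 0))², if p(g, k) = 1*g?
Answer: 64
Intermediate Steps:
x(Z) = 14
p(g, k) = g
(x(-22) + p(-22, 0))² = (14 - 22)² = (-8)² = 64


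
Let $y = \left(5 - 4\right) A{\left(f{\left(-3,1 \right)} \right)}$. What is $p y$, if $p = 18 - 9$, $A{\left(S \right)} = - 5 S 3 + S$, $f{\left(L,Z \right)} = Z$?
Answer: $-126$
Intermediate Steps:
$A{\left(S \right)} = - 14 S$ ($A{\left(S \right)} = - 15 S + S = - 14 S$)
$p = 9$
$y = -14$ ($y = \left(5 - 4\right) \left(\left(-14\right) 1\right) = 1 \left(-14\right) = -14$)
$p y = 9 \left(-14\right) = -126$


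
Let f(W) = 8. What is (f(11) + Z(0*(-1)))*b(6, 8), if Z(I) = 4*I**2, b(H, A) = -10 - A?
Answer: -144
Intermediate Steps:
(f(11) + Z(0*(-1)))*b(6, 8) = (8 + 4*(0*(-1))**2)*(-10 - 1*8) = (8 + 4*0**2)*(-10 - 8) = (8 + 4*0)*(-18) = (8 + 0)*(-18) = 8*(-18) = -144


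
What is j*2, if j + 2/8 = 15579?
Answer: 62315/2 ≈ 31158.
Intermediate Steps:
j = 62315/4 (j = -¼ + 15579 = 62315/4 ≈ 15579.)
j*2 = (62315/4)*2 = 62315/2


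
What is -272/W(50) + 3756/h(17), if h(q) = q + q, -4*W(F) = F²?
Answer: 1178374/10625 ≈ 110.91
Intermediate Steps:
W(F) = -F²/4
h(q) = 2*q
-272/W(50) + 3756/h(17) = -272/((-¼*50²)) + 3756/((2*17)) = -272/((-¼*2500)) + 3756/34 = -272/(-625) + 3756*(1/34) = -272*(-1/625) + 1878/17 = 272/625 + 1878/17 = 1178374/10625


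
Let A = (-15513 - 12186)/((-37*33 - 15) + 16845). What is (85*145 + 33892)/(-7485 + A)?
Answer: -240467051/38953688 ≈ -6.1731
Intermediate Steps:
A = -9233/5203 (A = -27699/((-1221 - 15) + 16845) = -27699/(-1236 + 16845) = -27699/15609 = -27699*1/15609 = -9233/5203 ≈ -1.7746)
(85*145 + 33892)/(-7485 + A) = (85*145 + 33892)/(-7485 - 9233/5203) = (12325 + 33892)/(-38953688/5203) = 46217*(-5203/38953688) = -240467051/38953688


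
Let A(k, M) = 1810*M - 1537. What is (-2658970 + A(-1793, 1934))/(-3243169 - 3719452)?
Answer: -840033/6962621 ≈ -0.12065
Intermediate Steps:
A(k, M) = -1537 + 1810*M
(-2658970 + A(-1793, 1934))/(-3243169 - 3719452) = (-2658970 + (-1537 + 1810*1934))/(-3243169 - 3719452) = (-2658970 + (-1537 + 3500540))/(-6962621) = (-2658970 + 3499003)*(-1/6962621) = 840033*(-1/6962621) = -840033/6962621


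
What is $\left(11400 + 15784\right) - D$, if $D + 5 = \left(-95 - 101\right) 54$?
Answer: $37773$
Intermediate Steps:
$D = -10589$ ($D = -5 + \left(-95 - 101\right) 54 = -5 - 10584 = -10589$)
$\left(11400 + 15784\right) - D = \left(11400 + 15784\right) - -10589 = 27184 + 10589 = 37773$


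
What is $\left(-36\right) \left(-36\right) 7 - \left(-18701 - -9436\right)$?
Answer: $18337$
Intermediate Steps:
$\left(-36\right) \left(-36\right) 7 - \left(-18701 - -9436\right) = 1296 \cdot 7 - \left(-18701 + 9436\right) = 9072 - -9265 = 9072 + 9265 = 18337$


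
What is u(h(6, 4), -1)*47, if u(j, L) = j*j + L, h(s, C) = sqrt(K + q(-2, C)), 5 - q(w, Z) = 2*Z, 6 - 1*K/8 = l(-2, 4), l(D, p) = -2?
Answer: 2820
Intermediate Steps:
K = 64 (K = 48 - 8*(-2) = 48 + 16 = 64)
q(w, Z) = 5 - 2*Z
h(s, C) = sqrt(69 - 2*C) (h(s, C) = sqrt(64 + (5 - 2*C)) = sqrt(69 - 2*C))
u(j, L) = L + j**2 (u(j, L) = j**2 + L = L + j**2)
u(h(6, 4), -1)*47 = (-1 + (sqrt(69 - 2*4))**2)*47 = (-1 + (sqrt(69 - 8))**2)*47 = (-1 + (sqrt(61))**2)*47 = (-1 + 61)*47 = 60*47 = 2820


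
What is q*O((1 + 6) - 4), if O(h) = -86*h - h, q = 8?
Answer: -2088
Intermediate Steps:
O(h) = -87*h
q*O((1 + 6) - 4) = 8*(-87*((1 + 6) - 4)) = 8*(-87*(7 - 4)) = 8*(-87*3) = 8*(-261) = -2088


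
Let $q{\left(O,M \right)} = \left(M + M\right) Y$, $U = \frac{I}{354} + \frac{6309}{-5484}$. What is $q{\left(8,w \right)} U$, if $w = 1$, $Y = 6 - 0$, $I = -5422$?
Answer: $- \frac{5327939}{26963} \approx -197.6$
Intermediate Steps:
$Y = 6$ ($Y = 6 + 0 = 6$)
$U = - \frac{5327939}{323556}$ ($U = - \frac{5422}{354} + \frac{6309}{-5484} = \left(-5422\right) \frac{1}{354} + 6309 \left(- \frac{1}{5484}\right) = - \frac{2711}{177} - \frac{2103}{1828} = - \frac{5327939}{323556} \approx -16.467$)
$q{\left(O,M \right)} = 12 M$ ($q{\left(O,M \right)} = \left(M + M\right) 6 = 2 M 6 = 12 M$)
$q{\left(8,w \right)} U = 12 \cdot 1 \left(- \frac{5327939}{323556}\right) = 12 \left(- \frac{5327939}{323556}\right) = - \frac{5327939}{26963}$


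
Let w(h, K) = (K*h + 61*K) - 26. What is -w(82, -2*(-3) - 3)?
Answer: -403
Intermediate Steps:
w(h, K) = -26 + 61*K + K*h (w(h, K) = (61*K + K*h) - 26 = -26 + 61*K + K*h)
-w(82, -2*(-3) - 3) = -(-26 + 61*(-2*(-3) - 3) + (-2*(-3) - 3)*82) = -(-26 + 61*(6 - 3) + (6 - 3)*82) = -(-26 + 61*3 + 3*82) = -(-26 + 183 + 246) = -1*403 = -403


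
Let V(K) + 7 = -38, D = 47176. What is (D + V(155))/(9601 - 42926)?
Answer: -47131/33325 ≈ -1.4143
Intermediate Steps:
V(K) = -45 (V(K) = -7 - 38 = -45)
(D + V(155))/(9601 - 42926) = (47176 - 45)/(9601 - 42926) = 47131/(-33325) = 47131*(-1/33325) = -47131/33325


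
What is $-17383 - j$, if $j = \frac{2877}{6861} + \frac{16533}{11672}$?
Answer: $- \frac{464068442331}{26693864} \approx -17385.0$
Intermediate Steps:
$j = \frac{49004419}{26693864}$ ($j = 2877 \cdot \frac{1}{6861} + 16533 \cdot \frac{1}{11672} = \frac{959}{2287} + \frac{16533}{11672} = \frac{49004419}{26693864} \approx 1.8358$)
$-17383 - j = -17383 - \frac{49004419}{26693864} = - \frac{464068442331}{26693864}$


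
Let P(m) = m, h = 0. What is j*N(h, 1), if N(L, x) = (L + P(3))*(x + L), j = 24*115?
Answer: 8280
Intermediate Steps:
j = 2760
N(L, x) = (3 + L)*(L + x) (N(L, x) = (L + 3)*(x + L) = (3 + L)*(L + x))
j*N(h, 1) = 2760*(0**2 + 3*0 + 3*1 + 0*1) = 2760*(0 + 0 + 3 + 0) = 2760*3 = 8280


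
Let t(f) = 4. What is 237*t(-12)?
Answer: 948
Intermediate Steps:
237*t(-12) = 237*4 = 948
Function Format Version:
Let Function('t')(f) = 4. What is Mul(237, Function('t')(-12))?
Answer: 948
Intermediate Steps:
Mul(237, Function('t')(-12)) = Mul(237, 4) = 948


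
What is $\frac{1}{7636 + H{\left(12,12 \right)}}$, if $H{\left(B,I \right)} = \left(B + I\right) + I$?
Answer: $\frac{1}{7672} \approx 0.00013034$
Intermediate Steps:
$H{\left(B,I \right)} = B + 2 I$
$\frac{1}{7636 + H{\left(12,12 \right)}} = \frac{1}{7636 + \left(12 + 2 \cdot 12\right)} = \frac{1}{7636 + \left(12 + 24\right)} = \frac{1}{7636 + 36} = \frac{1}{7672}$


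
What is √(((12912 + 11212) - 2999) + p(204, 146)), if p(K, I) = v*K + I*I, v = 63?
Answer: √55293 ≈ 235.14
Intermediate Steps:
p(K, I) = I² + 63*K (p(K, I) = 63*K + I*I = 63*K + I² = I² + 63*K)
√(((12912 + 11212) - 2999) + p(204, 146)) = √(((12912 + 11212) - 2999) + (146² + 63*204)) = √((24124 - 2999) + (21316 + 12852)) = √(21125 + 34168) = √55293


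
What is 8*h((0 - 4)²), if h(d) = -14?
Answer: -112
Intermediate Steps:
8*h((0 - 4)²) = 8*(-14) = -112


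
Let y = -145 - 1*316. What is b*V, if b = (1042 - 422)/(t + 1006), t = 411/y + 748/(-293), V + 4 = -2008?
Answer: -168495463120/135418187 ≈ -1244.3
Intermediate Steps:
V = -2012 (V = -4 - 2008 = -2012)
y = -461 (y = -145 - 316 = -461)
t = -465251/135073 (t = 411/(-461) + 748/(-293) = 411*(-1/461) + 748*(-1/293) = -411/461 - 748/293 = -465251/135073 ≈ -3.4444)
b = 83745260/135418187 (b = (1042 - 422)/(-465251/135073 + 1006) = 620/(135418187/135073) = 620*(135073/135418187) = 83745260/135418187 ≈ 0.61842)
b*V = (83745260/135418187)*(-2012) = -168495463120/135418187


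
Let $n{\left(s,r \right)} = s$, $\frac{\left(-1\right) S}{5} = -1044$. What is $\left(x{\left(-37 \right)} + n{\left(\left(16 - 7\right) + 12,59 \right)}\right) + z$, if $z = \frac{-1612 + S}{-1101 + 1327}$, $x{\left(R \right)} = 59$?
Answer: $\frac{10844}{113} \approx 95.965$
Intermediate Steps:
$S = 5220$ ($S = \left(-5\right) \left(-1044\right) = 5220$)
$z = \frac{1804}{113}$ ($z = \frac{-1612 + 5220}{-1101 + 1327} = \frac{3608}{226} = 3608 \cdot \frac{1}{226} = \frac{1804}{113} \approx 15.965$)
$\left(x{\left(-37 \right)} + n{\left(\left(16 - 7\right) + 12,59 \right)}\right) + z = \left(59 + \left(\left(16 - 7\right) + 12\right)\right) + \frac{1804}{113} = \left(59 + \left(9 + 12\right)\right) + \frac{1804}{113} = \left(59 + 21\right) + \frac{1804}{113} = 80 + \frac{1804}{113} = \frac{10844}{113}$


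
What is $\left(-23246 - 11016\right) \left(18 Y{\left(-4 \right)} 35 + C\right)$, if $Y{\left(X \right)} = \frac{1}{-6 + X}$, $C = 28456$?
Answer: $-972800966$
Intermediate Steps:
$\left(-23246 - 11016\right) \left(18 Y{\left(-4 \right)} 35 + C\right) = \left(-23246 - 11016\right) \left(\frac{18}{-6 - 4} \cdot 35 + 28456\right) = - 34262 \left(\frac{18}{-10} \cdot 35 + 28456\right) = - 34262 \left(18 \left(- \frac{1}{10}\right) 35 + 28456\right) = - 34262 \left(\left(- \frac{9}{5}\right) 35 + 28456\right) = - 34262 \left(-63 + 28456\right) = \left(-34262\right) 28393 = -972800966$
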